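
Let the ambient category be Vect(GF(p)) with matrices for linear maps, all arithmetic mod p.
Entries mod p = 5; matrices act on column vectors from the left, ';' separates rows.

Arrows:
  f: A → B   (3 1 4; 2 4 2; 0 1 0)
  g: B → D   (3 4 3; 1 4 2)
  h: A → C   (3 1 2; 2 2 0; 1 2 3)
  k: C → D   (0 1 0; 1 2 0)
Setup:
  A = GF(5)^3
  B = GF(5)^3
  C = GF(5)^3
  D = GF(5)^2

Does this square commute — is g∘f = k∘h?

1) trace f;g:
  e0=(1,0,0) f→(3,2,0) g→(2,1)
  e1=(0,1,0) f→(1,4,1) g→(2,4)
  e2=(0,0,1) f→(4,2,0) g→(0,2)
  result₁ = (2 2 0; 1 4 2)
2) trace h;k:
  e0=(1,0,0) h→(3,2,1) k→(2,2)
  e1=(0,1,0) h→(1,2,2) k→(2,0)
  e2=(0,0,1) h→(2,0,3) k→(0,2)
  result₂ = (2 2 0; 2 0 2)
Equal? distinct morphisms ✗

Answer: DOES NOT COMMUTE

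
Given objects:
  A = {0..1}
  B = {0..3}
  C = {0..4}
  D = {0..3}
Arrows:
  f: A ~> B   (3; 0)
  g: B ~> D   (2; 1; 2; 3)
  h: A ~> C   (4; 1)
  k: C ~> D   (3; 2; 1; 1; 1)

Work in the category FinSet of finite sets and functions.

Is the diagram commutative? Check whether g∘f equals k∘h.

Path 1 = f;g:
  0 f~>3 g~>3
  1 f~>0 g~>2
  composite₁ = (3; 2)
Path 2 = h;k:
  0 h~>4 k~>1
  1 h~>1 k~>2
  composite₂ = (1; 2)
Equal? NO — does not commute

Answer: DOES NOT COMMUTE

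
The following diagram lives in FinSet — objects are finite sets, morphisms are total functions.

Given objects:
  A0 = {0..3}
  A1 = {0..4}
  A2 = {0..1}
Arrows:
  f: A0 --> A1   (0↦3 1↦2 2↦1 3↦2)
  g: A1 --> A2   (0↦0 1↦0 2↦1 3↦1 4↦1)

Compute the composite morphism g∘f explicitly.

  0 f-->3 g-->1
  1 f-->2 g-->1
  2 f-->1 g-->0
  3 f-->2 g-->1
⟦path⟧: (0↦1 1↦1 2↦0 3↦1)

Answer: (0↦1 1↦1 2↦0 3↦1)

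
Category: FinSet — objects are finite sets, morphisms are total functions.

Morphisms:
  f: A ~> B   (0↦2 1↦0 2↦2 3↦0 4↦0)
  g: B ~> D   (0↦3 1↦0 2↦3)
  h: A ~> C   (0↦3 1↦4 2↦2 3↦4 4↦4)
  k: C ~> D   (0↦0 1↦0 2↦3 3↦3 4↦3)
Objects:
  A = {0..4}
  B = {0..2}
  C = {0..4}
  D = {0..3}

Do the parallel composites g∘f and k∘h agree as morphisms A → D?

Along f;g (path 1):
  0 f~>2 g~>3
  1 f~>0 g~>3
  2 f~>2 g~>3
  3 f~>0 g~>3
  4 f~>0 g~>3
  composite₁ = (0↦3 1↦3 2↦3 3↦3 4↦3)
Along h;k (path 2):
  0 h~>3 k~>3
  1 h~>4 k~>3
  2 h~>2 k~>3
  3 h~>4 k~>3
  4 h~>4 k~>3
  composite₂ = (0↦3 1↦3 2↦3 3↦3 4↦3)
Equal? YES — commutes

Answer: COMMUTES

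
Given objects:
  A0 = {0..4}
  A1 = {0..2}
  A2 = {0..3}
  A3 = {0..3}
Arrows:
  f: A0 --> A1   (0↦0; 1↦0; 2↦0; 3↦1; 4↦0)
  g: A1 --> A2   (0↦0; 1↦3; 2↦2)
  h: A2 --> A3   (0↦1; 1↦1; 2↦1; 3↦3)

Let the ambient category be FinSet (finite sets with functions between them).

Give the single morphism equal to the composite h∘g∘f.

Answer: (0↦1; 1↦1; 2↦1; 3↦3; 4↦1)

Work:
  0 f-->0 g-->0 h-->1
  1 f-->0 g-->0 h-->1
  2 f-->0 g-->0 h-->1
  3 f-->1 g-->3 h-->3
  4 f-->0 g-->0 h-->1
⟦path⟧: (0↦1; 1↦1; 2↦1; 3↦3; 4↦1)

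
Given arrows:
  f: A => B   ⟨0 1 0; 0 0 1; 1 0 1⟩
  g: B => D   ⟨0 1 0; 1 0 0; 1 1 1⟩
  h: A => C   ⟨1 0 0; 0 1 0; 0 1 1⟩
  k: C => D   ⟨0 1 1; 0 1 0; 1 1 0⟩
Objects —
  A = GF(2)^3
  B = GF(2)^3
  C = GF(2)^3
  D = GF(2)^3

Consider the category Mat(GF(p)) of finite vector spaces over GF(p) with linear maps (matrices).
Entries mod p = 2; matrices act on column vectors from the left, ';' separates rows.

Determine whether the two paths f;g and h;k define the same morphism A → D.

Along f;g (path 1):
  e0=(1,0,0) f=>(0,0,1) g=>(0,0,1)
  e1=(0,1,0) f=>(1,0,0) g=>(0,1,1)
  e2=(0,0,1) f=>(0,1,1) g=>(1,0,0)
  composite₁ = ⟨0 0 1; 0 1 0; 1 1 0⟩
Along h;k (path 2):
  e0=(1,0,0) h=>(1,0,0) k=>(0,0,1)
  e1=(0,1,0) h=>(0,1,1) k=>(0,1,1)
  e2=(0,0,1) h=>(0,0,1) k=>(1,0,0)
  composite₂ = ⟨0 0 1; 0 1 0; 1 1 0⟩
Equal? same morphism ✓

Answer: COMMUTES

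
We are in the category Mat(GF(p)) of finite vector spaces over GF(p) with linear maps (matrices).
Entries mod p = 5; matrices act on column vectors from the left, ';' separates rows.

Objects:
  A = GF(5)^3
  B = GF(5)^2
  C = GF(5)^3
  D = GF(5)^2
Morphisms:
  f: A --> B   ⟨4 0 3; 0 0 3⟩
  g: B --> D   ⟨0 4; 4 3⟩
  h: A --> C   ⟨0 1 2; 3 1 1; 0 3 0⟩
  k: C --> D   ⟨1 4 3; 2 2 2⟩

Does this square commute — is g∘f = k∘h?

Along f;g (path 1):
  e0=[1,0,0] f-->[4,0] g-->[0,1]
  e1=[0,1,0] f-->[0,0] g-->[0,0]
  e2=[0,0,1] f-->[3,3] g-->[2,1]
  ⟦path⟧₁ = ⟨0 0 2; 1 0 1⟩
Along h;k (path 2):
  e0=[1,0,0] h-->[0,3,0] k-->[2,1]
  e1=[0,1,0] h-->[1,1,3] k-->[4,0]
  e2=[0,0,1] h-->[2,1,0] k-->[1,1]
  ⟦path⟧₂ = ⟨2 4 1; 1 0 1⟩
Equal? NO — does not commute

Answer: DOES NOT COMMUTE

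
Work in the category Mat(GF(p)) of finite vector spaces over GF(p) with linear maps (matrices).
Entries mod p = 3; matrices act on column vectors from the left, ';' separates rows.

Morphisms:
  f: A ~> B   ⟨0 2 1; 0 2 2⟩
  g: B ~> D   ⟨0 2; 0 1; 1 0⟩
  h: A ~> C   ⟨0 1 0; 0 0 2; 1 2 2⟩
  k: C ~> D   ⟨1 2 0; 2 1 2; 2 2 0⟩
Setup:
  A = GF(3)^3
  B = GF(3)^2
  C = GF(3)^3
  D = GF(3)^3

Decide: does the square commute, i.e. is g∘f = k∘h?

Answer: DOES NOT COMMUTE

Work:
Path 1 = f;g:
  e0=⟨1,0,0⟩ f~>⟨0,0⟩ g~>⟨0,0,0⟩
  e1=⟨0,1,0⟩ f~>⟨2,2⟩ g~>⟨1,2,2⟩
  e2=⟨0,0,1⟩ f~>⟨1,2⟩ g~>⟨1,2,1⟩
  composite₁ = ⟨0 1 1; 0 2 2; 0 2 1⟩
Path 2 = h;k:
  e0=⟨1,0,0⟩ h~>⟨0,0,1⟩ k~>⟨0,2,0⟩
  e1=⟨0,1,0⟩ h~>⟨1,0,2⟩ k~>⟨1,0,2⟩
  e2=⟨0,0,1⟩ h~>⟨0,2,2⟩ k~>⟨1,0,1⟩
  composite₂ = ⟨0 1 1; 2 0 0; 0 2 1⟩
Equal? differ; not commutative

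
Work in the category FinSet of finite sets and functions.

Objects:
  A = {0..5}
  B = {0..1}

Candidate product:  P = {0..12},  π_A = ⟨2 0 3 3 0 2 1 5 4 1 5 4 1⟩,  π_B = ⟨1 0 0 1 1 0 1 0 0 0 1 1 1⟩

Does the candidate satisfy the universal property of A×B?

Answer: NOT A VALID PRODUCT — |P|=13 ≠ |A|·|B|=12

Work:
|A|·|B| = 6·2 = 12;  |P| = 13
  → cardinalities differ; no bijection possible.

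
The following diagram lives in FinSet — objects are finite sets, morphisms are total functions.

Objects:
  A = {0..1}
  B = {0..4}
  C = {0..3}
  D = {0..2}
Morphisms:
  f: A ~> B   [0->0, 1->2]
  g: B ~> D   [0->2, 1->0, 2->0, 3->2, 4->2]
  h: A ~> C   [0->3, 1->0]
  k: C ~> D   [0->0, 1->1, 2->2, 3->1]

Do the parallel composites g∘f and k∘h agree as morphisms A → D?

Path 1 = f;g:
  0 f~>0 g~>2
  1 f~>2 g~>0
  composite₁ = [0->2, 1->0]
Path 2 = h;k:
  0 h~>3 k~>1
  1 h~>0 k~>0
  composite₂ = [0->1, 1->0]
Equal? differ; not commutative

Answer: DOES NOT COMMUTE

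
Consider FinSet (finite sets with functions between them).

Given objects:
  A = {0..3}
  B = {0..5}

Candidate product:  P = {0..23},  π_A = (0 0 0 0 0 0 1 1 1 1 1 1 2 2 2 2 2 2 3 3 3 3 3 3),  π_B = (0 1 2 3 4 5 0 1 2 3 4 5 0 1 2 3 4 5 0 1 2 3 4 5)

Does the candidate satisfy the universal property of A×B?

Answer: VALID PRODUCT

Work:
|A|·|B| = 4·6 = 24;  |P| = 24
Check the pairing map k ↦ (π_A(k), π_B(k)):
  0 ↦ (0,0)
  1 ↦ (0,1)
  2 ↦ (0,2)
  3 ↦ (0,3)
  4 ↦ (0,4)
  5 ↦ (0,5)
  6 ↦ (1,0)
  7 ↦ (1,1)
  8 ↦ (1,2)
  9 ↦ (1,3)
  10 ↦ (1,4)
  11 ↦ (1,5)
  12 ↦ (2,0)
  13 ↦ (2,1)
  14 ↦ (2,2)
  15 ↦ (2,3)
  16 ↦ (2,4)
  17 ↦ (2,5)
  18 ↦ (3,0)
  19 ↦ (3,1)
  20 ↦ (3,2)
  21 ↦ (3,3)
  22 ↦ (3,4)
  23 ↦ (3,5)
distinct pairs in image: 24 / 24 needed
  → bijection onto A×B; projections well-typed.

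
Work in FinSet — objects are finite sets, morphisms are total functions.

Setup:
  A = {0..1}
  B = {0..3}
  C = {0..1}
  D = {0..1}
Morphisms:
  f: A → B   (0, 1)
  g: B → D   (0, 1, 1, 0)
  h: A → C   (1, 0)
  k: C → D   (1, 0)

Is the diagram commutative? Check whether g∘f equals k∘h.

Path 1 = f;g:
  0 f→0 g→0
  1 f→1 g→1
  composite₁ = (0, 1)
Path 2 = h;k:
  0 h→1 k→0
  1 h→0 k→1
  composite₂ = (0, 1)
Equal? YES — commutes

Answer: COMMUTES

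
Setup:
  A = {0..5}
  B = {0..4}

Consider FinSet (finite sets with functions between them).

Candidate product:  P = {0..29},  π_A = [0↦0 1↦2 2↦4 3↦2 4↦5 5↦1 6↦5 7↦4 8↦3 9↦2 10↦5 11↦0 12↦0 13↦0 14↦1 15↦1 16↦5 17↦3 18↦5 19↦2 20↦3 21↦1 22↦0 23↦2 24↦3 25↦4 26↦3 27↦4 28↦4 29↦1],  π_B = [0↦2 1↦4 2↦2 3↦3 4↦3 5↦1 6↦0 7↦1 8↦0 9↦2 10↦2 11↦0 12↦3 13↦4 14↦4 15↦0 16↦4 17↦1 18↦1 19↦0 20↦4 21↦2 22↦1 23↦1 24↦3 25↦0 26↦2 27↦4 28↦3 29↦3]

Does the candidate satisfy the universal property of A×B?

Answer: VALID PRODUCT

Work:
|A|·|B| = 6·5 = 30;  |P| = 30
Check the pairing map k ↦ (π_A(k), π_B(k)):
  0 ↦ (0,2)
  1 ↦ (2,4)
  2 ↦ (4,2)
  3 ↦ (2,3)
  4 ↦ (5,3)
  5 ↦ (1,1)
  6 ↦ (5,0)
  7 ↦ (4,1)
  8 ↦ (3,0)
  9 ↦ (2,2)
  10 ↦ (5,2)
  11 ↦ (0,0)
  12 ↦ (0,3)
  13 ↦ (0,4)
  14 ↦ (1,4)
  15 ↦ (1,0)
  16 ↦ (5,4)
  17 ↦ (3,1)
  18 ↦ (5,1)
  19 ↦ (2,0)
  20 ↦ (3,4)
  21 ↦ (1,2)
  22 ↦ (0,1)
  23 ↦ (2,1)
  24 ↦ (3,3)
  25 ↦ (4,0)
  26 ↦ (3,2)
  27 ↦ (4,4)
  28 ↦ (4,3)
  29 ↦ (1,3)
distinct pairs in image: 30 / 30 needed
  → bijection onto A×B; projections well-typed.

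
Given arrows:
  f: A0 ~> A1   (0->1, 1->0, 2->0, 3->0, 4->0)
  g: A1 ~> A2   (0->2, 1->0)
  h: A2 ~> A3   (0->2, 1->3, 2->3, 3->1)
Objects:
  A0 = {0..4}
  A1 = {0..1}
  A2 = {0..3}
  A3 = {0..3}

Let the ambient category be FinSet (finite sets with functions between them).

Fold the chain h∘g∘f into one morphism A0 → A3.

Answer: (0->2, 1->3, 2->3, 3->3, 4->3)

Work:
  0 f~>1 g~>0 h~>2
  1 f~>0 g~>2 h~>3
  2 f~>0 g~>2 h~>3
  3 f~>0 g~>2 h~>3
  4 f~>0 g~>2 h~>3
result: (0->2, 1->3, 2->3, 3->3, 4->3)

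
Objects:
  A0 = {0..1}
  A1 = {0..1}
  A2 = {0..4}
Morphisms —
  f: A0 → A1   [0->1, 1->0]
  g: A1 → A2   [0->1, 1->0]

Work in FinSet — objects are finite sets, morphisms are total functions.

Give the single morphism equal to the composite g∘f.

  0 f→1 g→0
  1 f→0 g→1
⟦path⟧: [0->0, 1->1]

Answer: [0->0, 1->1]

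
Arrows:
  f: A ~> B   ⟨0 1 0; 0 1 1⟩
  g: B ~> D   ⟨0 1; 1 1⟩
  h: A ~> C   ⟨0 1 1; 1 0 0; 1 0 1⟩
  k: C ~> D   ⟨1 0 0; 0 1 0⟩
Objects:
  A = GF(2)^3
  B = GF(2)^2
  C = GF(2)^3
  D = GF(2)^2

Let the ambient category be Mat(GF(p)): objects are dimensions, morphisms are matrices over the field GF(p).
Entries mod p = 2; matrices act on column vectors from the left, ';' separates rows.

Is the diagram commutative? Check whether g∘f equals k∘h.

Along f;g (path 1):
  e0=[1,0,0] f~>[0,0] g~>[0,0]
  e1=[0,1,0] f~>[1,1] g~>[1,0]
  e2=[0,0,1] f~>[0,1] g~>[1,1]
  composite₁ = ⟨0 1 1; 0 0 1⟩
Along h;k (path 2):
  e0=[1,0,0] h~>[0,1,1] k~>[0,1]
  e1=[0,1,0] h~>[1,0,0] k~>[1,0]
  e2=[0,0,1] h~>[1,0,1] k~>[1,0]
  composite₂ = ⟨0 1 1; 1 0 0⟩
Equal? NO — does not commute

Answer: DOES NOT COMMUTE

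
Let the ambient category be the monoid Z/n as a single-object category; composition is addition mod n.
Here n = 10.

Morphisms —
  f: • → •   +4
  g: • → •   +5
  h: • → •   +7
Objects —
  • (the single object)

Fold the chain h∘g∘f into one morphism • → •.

  0 +4≡4 +5≡9 +7≡6  (mod 10)
⟦path⟧: +6

Answer: +6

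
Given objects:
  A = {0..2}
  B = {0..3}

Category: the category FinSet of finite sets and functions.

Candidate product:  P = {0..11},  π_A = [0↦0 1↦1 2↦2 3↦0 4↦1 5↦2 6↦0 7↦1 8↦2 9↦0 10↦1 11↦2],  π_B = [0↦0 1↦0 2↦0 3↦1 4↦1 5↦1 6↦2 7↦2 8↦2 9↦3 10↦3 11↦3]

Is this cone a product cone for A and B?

Answer: VALID PRODUCT

Work:
|A|·|B| = 3·4 = 12;  |P| = 12
Check the pairing map k ↦ (π_A(k), π_B(k)):
  0 ↦ (0,0)
  1 ↦ (1,0)
  2 ↦ (2,0)
  3 ↦ (0,1)
  4 ↦ (1,1)
  5 ↦ (2,1)
  6 ↦ (0,2)
  7 ↦ (1,2)
  8 ↦ (2,2)
  9 ↦ (0,3)
  10 ↦ (1,3)
  11 ↦ (2,3)
distinct pairs in image: 12 / 12 needed
  → bijection onto A×B; projections well-typed.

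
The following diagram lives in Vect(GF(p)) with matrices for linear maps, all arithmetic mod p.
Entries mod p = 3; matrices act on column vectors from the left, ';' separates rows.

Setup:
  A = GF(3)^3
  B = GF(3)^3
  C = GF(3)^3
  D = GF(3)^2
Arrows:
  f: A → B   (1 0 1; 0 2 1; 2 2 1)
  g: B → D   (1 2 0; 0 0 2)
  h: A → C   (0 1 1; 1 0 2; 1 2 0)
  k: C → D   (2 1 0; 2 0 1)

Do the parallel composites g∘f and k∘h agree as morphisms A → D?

Along f;g (path 1):
  e0=[1,0,0] f→[1,0,2] g→[1,1]
  e1=[0,1,0] f→[0,2,2] g→[1,1]
  e2=[0,0,1] f→[1,1,1] g→[0,2]
  ⟦path⟧₁ = (1 1 0; 1 1 2)
Along h;k (path 2):
  e0=[1,0,0] h→[0,1,1] k→[1,1]
  e1=[0,1,0] h→[1,0,2] k→[2,1]
  e2=[0,0,1] h→[1,2,0] k→[1,2]
  ⟦path⟧₂ = (1 2 1; 1 1 2)
Equal? NO — does not commute

Answer: DOES NOT COMMUTE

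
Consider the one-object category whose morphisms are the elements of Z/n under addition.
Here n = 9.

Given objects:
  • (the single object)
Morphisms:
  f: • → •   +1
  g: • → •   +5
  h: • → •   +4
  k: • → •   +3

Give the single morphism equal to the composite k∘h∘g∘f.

  0 +1≡1 +5≡6 +4≡1 +3≡4  (mod 9)
composite: +4

Answer: +4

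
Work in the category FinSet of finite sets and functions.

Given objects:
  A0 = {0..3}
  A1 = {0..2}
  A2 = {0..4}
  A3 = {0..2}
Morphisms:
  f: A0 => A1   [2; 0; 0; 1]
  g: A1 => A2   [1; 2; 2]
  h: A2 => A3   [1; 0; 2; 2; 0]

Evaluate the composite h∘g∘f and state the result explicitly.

  0 f=>2 g=>2 h=>2
  1 f=>0 g=>1 h=>0
  2 f=>0 g=>1 h=>0
  3 f=>1 g=>2 h=>2
result: [2; 0; 0; 2]

Answer: [2; 0; 0; 2]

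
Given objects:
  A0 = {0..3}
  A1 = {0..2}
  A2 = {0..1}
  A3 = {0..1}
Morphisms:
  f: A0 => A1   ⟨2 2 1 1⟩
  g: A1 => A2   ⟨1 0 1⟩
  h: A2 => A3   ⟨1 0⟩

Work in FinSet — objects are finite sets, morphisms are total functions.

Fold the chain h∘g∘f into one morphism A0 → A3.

  0 f=>2 g=>1 h=>0
  1 f=>2 g=>1 h=>0
  2 f=>1 g=>0 h=>1
  3 f=>1 g=>0 h=>1
composite: ⟨0 0 1 1⟩

Answer: ⟨0 0 1 1⟩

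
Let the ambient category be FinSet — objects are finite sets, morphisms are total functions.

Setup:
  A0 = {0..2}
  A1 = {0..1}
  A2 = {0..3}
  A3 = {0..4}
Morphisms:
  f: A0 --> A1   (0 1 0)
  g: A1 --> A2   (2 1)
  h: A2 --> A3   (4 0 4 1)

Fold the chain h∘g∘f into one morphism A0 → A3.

  0 f-->0 g-->2 h-->4
  1 f-->1 g-->1 h-->0
  2 f-->0 g-->2 h-->4
composite: (4 0 4)

Answer: (4 0 4)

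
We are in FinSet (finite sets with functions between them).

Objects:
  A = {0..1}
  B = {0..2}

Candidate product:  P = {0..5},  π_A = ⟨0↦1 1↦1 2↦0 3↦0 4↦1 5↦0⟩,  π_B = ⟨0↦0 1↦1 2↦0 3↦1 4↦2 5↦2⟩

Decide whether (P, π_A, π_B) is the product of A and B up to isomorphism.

|A|·|B| = 2·3 = 6;  |P| = 6
Check the pairing map k ↦ (π_A(k), π_B(k)):
  0 ↦ (1,0)
  1 ↦ (1,1)
  2 ↦ (0,0)
  3 ↦ (0,1)
  4 ↦ (1,2)
  5 ↦ (0,2)
distinct pairs in image: 6 / 6 needed
  → bijection onto A×B; projections well-typed.

Answer: VALID PRODUCT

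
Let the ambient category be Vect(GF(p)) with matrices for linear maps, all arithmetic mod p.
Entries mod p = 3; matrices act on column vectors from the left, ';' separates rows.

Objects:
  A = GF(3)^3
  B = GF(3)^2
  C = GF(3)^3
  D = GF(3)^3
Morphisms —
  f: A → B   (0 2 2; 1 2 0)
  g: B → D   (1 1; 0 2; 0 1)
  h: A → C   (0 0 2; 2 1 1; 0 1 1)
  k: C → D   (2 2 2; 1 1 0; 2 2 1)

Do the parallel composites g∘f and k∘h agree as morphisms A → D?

Answer: DOES NOT COMMUTE

Trace:
Along f;g (path 1):
  e0=⟨1,0,0⟩ f→⟨0,1⟩ g→⟨1,2,1⟩
  e1=⟨0,1,0⟩ f→⟨2,2⟩ g→⟨1,1,2⟩
  e2=⟨0,0,1⟩ f→⟨2,0⟩ g→⟨2,0,0⟩
  result₁ = (1 1 2; 2 1 0; 1 2 0)
Along h;k (path 2):
  e0=⟨1,0,0⟩ h→⟨0,2,0⟩ k→⟨1,2,1⟩
  e1=⟨0,1,0⟩ h→⟨0,1,1⟩ k→⟨1,1,0⟩
  e2=⟨0,0,1⟩ h→⟨2,1,1⟩ k→⟨2,0,1⟩
  result₂ = (1 1 2; 2 1 0; 1 0 1)
Equal? distinct morphisms ✗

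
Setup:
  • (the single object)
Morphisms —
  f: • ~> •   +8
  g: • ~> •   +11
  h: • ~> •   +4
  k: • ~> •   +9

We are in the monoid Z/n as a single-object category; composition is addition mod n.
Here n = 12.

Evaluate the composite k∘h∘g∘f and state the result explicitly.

  0 +8≡8 +11≡7 +4≡11 +9≡8  (mod 12)
composite: +8

Answer: +8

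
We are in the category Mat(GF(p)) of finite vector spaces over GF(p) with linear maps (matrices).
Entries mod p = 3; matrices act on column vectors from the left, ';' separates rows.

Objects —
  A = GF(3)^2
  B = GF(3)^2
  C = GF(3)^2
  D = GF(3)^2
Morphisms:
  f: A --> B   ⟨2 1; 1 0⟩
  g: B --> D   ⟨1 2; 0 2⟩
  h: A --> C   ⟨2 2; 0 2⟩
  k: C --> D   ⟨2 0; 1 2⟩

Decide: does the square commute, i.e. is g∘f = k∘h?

1) trace f;g:
  e0=[1,0] f-->[2,1] g-->[1,2]
  e1=[0,1] f-->[1,0] g-->[1,0]
  result₁ = ⟨1 1; 2 0⟩
2) trace h;k:
  e0=[1,0] h-->[2,0] k-->[1,2]
  e1=[0,1] h-->[2,2] k-->[1,0]
  result₂ = ⟨1 1; 2 0⟩
Equal? YES — commutes

Answer: COMMUTES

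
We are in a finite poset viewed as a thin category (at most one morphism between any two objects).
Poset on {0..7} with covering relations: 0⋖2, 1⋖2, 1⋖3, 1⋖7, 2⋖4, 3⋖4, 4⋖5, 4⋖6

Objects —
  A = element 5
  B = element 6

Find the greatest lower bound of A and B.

Lower bounds of A=5 and B=6: {0,1,2,3,4}
  0 <= 4
  1 <= 4
  2 <= 4
  3 <= 4
  4 <= 4
glb = 4

Answer: A∧B = 4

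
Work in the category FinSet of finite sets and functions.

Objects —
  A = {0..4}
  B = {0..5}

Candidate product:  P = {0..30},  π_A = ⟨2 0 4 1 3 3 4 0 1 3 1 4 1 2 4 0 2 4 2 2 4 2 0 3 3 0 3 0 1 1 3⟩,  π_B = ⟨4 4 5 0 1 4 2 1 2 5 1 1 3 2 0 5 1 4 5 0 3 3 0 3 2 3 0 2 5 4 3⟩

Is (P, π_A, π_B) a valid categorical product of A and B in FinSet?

Answer: NOT A VALID PRODUCT — |P|=31 ≠ |A|·|B|=30

Derivation:
|A|·|B| = 5·6 = 30;  |P| = 31
  → cardinalities differ; no bijection possible.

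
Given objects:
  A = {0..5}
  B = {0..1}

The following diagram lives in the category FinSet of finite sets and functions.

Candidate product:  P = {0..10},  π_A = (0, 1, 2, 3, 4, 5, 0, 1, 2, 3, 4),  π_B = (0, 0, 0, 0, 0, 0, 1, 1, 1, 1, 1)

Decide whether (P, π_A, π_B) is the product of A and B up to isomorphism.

|A|·|B| = 6·2 = 12;  |P| = 11
  → cardinalities differ; no bijection possible.

Answer: NOT A VALID PRODUCT — |P|=11 ≠ |A|·|B|=12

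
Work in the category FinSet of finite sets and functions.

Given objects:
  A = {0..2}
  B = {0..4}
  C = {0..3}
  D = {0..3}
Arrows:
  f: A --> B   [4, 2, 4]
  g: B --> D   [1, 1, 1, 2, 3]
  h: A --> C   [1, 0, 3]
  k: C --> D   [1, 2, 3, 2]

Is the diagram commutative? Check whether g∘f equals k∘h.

1) trace f;g:
  0 f-->4 g-->3
  1 f-->2 g-->1
  2 f-->4 g-->3
  composite₁ = [3, 1, 3]
2) trace h;k:
  0 h-->1 k-->2
  1 h-->0 k-->1
  2 h-->3 k-->2
  composite₂ = [2, 1, 2]
Equal? NO — does not commute

Answer: DOES NOT COMMUTE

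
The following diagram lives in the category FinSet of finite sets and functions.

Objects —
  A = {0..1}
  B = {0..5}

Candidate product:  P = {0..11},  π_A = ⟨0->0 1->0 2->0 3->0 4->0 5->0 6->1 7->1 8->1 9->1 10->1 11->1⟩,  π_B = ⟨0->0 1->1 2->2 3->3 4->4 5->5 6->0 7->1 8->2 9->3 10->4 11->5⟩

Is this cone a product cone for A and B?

Answer: VALID PRODUCT

Work:
|A|·|B| = 2·6 = 12;  |P| = 12
Check the pairing map k ↦ (π_A(k), π_B(k)):
  0 -> (0,0)
  1 -> (0,1)
  2 -> (0,2)
  3 -> (0,3)
  4 -> (0,4)
  5 -> (0,5)
  6 -> (1,0)
  7 -> (1,1)
  8 -> (1,2)
  9 -> (1,3)
  10 -> (1,4)
  11 -> (1,5)
distinct pairs in image: 12 / 12 needed
  → bijection onto A×B; projections well-typed.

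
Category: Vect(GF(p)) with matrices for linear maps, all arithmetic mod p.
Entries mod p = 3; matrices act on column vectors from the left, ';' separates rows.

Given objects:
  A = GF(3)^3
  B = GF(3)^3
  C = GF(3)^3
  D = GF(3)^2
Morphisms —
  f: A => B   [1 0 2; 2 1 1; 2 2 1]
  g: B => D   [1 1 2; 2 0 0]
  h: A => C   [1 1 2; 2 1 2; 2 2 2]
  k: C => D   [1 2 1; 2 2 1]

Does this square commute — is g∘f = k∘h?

Along f;g (path 1):
  e0=(1,0,0) f=>(1,2,2) g=>(1,2)
  e1=(0,1,0) f=>(0,1,2) g=>(2,0)
  e2=(0,0,1) f=>(2,1,1) g=>(2,1)
  result₁ = [1 2 2; 2 0 1]
Along h;k (path 2):
  e0=(1,0,0) h=>(1,2,2) k=>(1,2)
  e1=(0,1,0) h=>(1,1,2) k=>(2,0)
  e2=(0,0,1) h=>(2,2,2) k=>(2,1)
  result₂ = [1 2 2; 2 0 1]
Equal? YES — commutes

Answer: COMMUTES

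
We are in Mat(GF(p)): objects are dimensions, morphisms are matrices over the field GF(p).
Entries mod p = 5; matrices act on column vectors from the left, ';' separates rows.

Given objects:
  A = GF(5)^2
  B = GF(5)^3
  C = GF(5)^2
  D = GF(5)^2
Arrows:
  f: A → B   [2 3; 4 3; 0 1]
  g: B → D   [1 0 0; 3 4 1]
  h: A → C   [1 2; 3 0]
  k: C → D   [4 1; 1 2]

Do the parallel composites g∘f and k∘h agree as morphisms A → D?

Path 1 = f;g:
  e0=(1,0) f→(2,4,0) g→(2,2)
  e1=(0,1) f→(3,3,1) g→(3,2)
  composite₁ = [2 3; 2 2]
Path 2 = h;k:
  e0=(1,0) h→(1,3) k→(2,2)
  e1=(0,1) h→(2,0) k→(3,2)
  composite₂ = [2 3; 2 2]
Equal? YES — commutes

Answer: COMMUTES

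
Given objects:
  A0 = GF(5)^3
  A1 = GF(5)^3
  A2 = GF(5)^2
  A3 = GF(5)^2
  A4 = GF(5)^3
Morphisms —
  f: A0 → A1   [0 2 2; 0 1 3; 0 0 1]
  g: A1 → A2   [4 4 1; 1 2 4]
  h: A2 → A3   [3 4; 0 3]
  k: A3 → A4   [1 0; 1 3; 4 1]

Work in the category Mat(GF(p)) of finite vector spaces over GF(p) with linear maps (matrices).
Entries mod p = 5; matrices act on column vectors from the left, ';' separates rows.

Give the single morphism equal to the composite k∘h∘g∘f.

  e0=(1,0,0) f→(0,0,0) g→(0,0) h→(0,0) k→(0,0,0)
  e1=(0,1,0) f→(2,1,0) g→(2,4) h→(2,2) k→(2,3,0)
  e2=(0,0,1) f→(2,3,1) g→(1,2) h→(1,1) k→(1,4,0)
composite: [0 2 1; 0 3 4; 0 0 0]

Answer: [0 2 1; 0 3 4; 0 0 0]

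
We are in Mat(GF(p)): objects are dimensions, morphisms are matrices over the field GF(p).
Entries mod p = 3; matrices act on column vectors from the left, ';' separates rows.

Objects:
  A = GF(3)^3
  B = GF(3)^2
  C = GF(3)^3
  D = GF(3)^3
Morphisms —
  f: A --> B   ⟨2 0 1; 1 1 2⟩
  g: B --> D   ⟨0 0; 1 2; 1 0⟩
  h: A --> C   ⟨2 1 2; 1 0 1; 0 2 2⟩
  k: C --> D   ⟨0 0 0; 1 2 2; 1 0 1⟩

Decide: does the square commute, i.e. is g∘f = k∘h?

Path 1 = f;g:
  e0=[1,0,0] f-->[2,1] g-->[0,1,2]
  e1=[0,1,0] f-->[0,1] g-->[0,2,0]
  e2=[0,0,1] f-->[1,2] g-->[0,2,1]
  composite₁ = ⟨0 0 0; 1 2 2; 2 0 1⟩
Path 2 = h;k:
  e0=[1,0,0] h-->[2,1,0] k-->[0,1,2]
  e1=[0,1,0] h-->[1,0,2] k-->[0,2,0]
  e2=[0,0,1] h-->[2,1,2] k-->[0,2,1]
  composite₂ = ⟨0 0 0; 1 2 2; 2 0 1⟩
Equal? YES — commutes

Answer: COMMUTES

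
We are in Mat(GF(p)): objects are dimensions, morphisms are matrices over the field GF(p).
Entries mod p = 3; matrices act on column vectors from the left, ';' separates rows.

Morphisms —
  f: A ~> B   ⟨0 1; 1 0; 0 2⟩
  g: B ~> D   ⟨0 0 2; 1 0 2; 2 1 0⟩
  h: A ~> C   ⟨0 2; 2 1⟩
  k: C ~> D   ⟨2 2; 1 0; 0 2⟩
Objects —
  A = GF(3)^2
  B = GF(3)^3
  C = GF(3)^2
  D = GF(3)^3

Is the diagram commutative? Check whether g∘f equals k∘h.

1) trace f;g:
  e0=(1,0) f~>(0,1,0) g~>(0,0,1)
  e1=(0,1) f~>(1,0,2) g~>(1,2,2)
  result₁ = ⟨0 1; 0 2; 1 2⟩
2) trace h;k:
  e0=(1,0) h~>(0,2) k~>(1,0,1)
  e1=(0,1) h~>(2,1) k~>(0,2,2)
  result₂ = ⟨1 0; 0 2; 1 2⟩
Equal? NO — does not commute

Answer: DOES NOT COMMUTE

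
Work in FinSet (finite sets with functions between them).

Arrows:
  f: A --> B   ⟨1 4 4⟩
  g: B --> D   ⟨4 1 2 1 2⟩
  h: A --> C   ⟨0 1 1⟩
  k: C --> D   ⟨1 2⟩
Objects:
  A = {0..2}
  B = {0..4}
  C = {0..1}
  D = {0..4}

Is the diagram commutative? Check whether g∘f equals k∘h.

Answer: COMMUTES

Trace:
Along f;g (path 1):
  0 f-->1 g-->1
  1 f-->4 g-->2
  2 f-->4 g-->2
  result₁ = ⟨1 2 2⟩
Along h;k (path 2):
  0 h-->0 k-->1
  1 h-->1 k-->2
  2 h-->1 k-->2
  result₂ = ⟨1 2 2⟩
Equal? same morphism ✓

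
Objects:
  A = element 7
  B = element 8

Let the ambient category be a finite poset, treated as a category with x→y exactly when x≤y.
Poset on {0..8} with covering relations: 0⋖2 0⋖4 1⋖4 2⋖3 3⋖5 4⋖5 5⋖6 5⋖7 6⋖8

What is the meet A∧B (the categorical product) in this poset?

{x : x<=A ∧ x<=B} = {0,1,2,3,4,5}  (A=7, B=8)
  0 <= 5
  1 <= 5
  2 <= 5
  3 <= 5
  4 <= 5
  5 <= 5
glb = 5

Answer: A∧B = 5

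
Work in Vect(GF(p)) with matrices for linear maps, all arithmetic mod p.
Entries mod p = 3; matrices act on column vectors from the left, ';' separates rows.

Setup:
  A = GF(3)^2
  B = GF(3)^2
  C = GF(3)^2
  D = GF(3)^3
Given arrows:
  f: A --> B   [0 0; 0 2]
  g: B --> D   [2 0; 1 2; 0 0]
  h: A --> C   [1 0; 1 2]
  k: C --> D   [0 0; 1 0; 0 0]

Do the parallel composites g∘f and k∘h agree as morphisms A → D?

Answer: DOES NOT COMMUTE

Trace:
1) trace f;g:
  e0=⟨1,0⟩ f-->⟨0,0⟩ g-->⟨0,0,0⟩
  e1=⟨0,1⟩ f-->⟨0,2⟩ g-->⟨0,1,0⟩
  result₁ = [0 0; 0 1; 0 0]
2) trace h;k:
  e0=⟨1,0⟩ h-->⟨1,1⟩ k-->⟨0,1,0⟩
  e1=⟨0,1⟩ h-->⟨0,2⟩ k-->⟨0,0,0⟩
  result₂ = [0 0; 1 0; 0 0]
Equal? distinct morphisms ✗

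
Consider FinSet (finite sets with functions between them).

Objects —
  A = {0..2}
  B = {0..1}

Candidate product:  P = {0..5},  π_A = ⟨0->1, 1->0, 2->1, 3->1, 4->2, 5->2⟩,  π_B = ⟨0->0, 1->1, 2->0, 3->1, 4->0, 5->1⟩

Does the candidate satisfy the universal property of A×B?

|A|·|B| = 3·2 = 6;  |P| = 6
Check the pairing map k ↦ (π_A(k), π_B(k)):
  0 -> (1,0)
  1 -> (0,1)
  2 -> (1,0)  ✗ repeats pair of k=0
  3 -> (1,1)
  4 -> (2,0)
  5 -> (2,1)
distinct pairs in image: 5 / 6 needed
  → (1,0) hit at k=0 and k=2

Answer: NOT A VALID PRODUCT — duplicate pair at indices 2,0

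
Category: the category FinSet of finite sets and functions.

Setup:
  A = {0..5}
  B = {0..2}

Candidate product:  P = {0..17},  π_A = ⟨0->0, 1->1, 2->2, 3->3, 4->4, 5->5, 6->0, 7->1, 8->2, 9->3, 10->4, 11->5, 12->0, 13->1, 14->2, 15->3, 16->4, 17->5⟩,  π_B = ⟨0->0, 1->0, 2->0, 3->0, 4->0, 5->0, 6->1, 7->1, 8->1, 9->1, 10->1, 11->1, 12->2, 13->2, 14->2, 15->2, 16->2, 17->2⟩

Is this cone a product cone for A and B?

|A|·|B| = 6·3 = 18;  |P| = 18
Check the pairing map k ↦ (π_A(k), π_B(k)):
  0 -> (0,0)
  1 -> (1,0)
  2 -> (2,0)
  3 -> (3,0)
  4 -> (4,0)
  5 -> (5,0)
  6 -> (0,1)
  7 -> (1,1)
  8 -> (2,1)
  9 -> (3,1)
  10 -> (4,1)
  11 -> (5,1)
  12 -> (0,2)
  13 -> (1,2)
  14 -> (2,2)
  15 -> (3,2)
  16 -> (4,2)
  17 -> (5,2)
distinct pairs in image: 18 / 18 needed
  → bijection onto A×B; projections well-typed.

Answer: VALID PRODUCT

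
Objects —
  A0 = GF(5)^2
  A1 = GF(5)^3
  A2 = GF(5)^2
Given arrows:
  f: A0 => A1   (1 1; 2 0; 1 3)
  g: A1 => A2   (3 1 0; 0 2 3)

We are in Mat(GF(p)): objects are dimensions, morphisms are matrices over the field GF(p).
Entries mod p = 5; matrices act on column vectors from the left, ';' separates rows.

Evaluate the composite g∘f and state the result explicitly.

Answer: (0 3; 2 4)

Work:
  e0=(1,0) f=>(1,2,1) g=>(0,2)
  e1=(0,1) f=>(1,0,3) g=>(3,4)
⟦path⟧: (0 3; 2 4)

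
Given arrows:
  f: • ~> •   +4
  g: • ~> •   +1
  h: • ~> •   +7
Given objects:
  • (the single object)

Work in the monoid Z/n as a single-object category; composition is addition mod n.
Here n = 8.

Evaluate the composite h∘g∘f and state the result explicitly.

Answer: +4

Trace:
  0 +4≡4 +1≡5 +7≡4  (mod 8)
result: +4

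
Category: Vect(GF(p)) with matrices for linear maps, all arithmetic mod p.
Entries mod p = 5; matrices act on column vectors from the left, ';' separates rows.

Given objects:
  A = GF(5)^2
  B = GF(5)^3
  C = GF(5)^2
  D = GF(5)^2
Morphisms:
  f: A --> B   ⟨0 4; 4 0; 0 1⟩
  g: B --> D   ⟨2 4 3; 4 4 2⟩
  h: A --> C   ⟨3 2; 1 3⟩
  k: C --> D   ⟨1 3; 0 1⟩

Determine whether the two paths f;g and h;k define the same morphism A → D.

Answer: COMMUTES

Work:
1) trace f;g:
  e0=[1,0] f-->[0,4,0] g-->[1,1]
  e1=[0,1] f-->[4,0,1] g-->[1,3]
  ⟦path⟧₁ = ⟨1 1; 1 3⟩
2) trace h;k:
  e0=[1,0] h-->[3,1] k-->[1,1]
  e1=[0,1] h-->[2,3] k-->[1,3]
  ⟦path⟧₂ = ⟨1 1; 1 3⟩
Equal? YES — commutes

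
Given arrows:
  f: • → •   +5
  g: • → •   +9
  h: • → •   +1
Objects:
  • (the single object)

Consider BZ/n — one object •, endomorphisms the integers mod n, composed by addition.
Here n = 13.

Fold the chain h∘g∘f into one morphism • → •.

  0 +5≡5 +9≡1 +1≡2  (mod 13)
⟦path⟧: +2

Answer: +2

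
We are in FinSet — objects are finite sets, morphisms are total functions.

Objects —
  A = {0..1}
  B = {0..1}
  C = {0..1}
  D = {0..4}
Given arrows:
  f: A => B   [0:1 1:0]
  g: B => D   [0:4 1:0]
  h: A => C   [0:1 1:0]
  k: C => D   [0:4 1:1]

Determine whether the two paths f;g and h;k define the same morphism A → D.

Path 1 = f;g:
  0 f=>1 g=>0
  1 f=>0 g=>4
  result₁ = [0:0 1:4]
Path 2 = h;k:
  0 h=>1 k=>1
  1 h=>0 k=>4
  result₂ = [0:1 1:4]
Equal? NO — does not commute

Answer: DOES NOT COMMUTE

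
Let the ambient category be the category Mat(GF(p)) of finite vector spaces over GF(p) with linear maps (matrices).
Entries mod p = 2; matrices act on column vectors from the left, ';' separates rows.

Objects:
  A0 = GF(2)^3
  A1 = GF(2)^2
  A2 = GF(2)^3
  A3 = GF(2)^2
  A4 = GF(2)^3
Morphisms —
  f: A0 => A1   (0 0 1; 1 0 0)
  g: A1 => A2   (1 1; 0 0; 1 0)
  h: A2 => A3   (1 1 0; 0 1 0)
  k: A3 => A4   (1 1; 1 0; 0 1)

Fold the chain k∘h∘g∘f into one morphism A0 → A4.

Answer: (1 0 1; 1 0 1; 0 0 0)

Work:
  e0=⟨1,0,0⟩ f=>⟨0,1⟩ g=>⟨1,0,0⟩ h=>⟨1,0⟩ k=>⟨1,1,0⟩
  e1=⟨0,1,0⟩ f=>⟨0,0⟩ g=>⟨0,0,0⟩ h=>⟨0,0⟩ k=>⟨0,0,0⟩
  e2=⟨0,0,1⟩ f=>⟨1,0⟩ g=>⟨1,0,1⟩ h=>⟨1,0⟩ k=>⟨1,1,0⟩
⟦path⟧: (1 0 1; 1 0 1; 0 0 0)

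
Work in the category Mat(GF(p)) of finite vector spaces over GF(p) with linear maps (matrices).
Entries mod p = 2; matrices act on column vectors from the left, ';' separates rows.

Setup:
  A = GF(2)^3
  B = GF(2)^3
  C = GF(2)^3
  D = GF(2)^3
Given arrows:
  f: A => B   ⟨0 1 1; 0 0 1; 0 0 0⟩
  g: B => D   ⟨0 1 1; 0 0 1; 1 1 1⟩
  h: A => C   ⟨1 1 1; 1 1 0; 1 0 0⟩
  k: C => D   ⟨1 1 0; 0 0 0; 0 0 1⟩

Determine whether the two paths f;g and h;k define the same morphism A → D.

Answer: DOES NOT COMMUTE

Trace:
1) trace f;g:
  e0=⟨1,0,0⟩ f=>⟨0,0,0⟩ g=>⟨0,0,0⟩
  e1=⟨0,1,0⟩ f=>⟨1,0,0⟩ g=>⟨0,0,1⟩
  e2=⟨0,0,1⟩ f=>⟨1,1,0⟩ g=>⟨1,0,0⟩
  result₁ = ⟨0 0 1; 0 0 0; 0 1 0⟩
2) trace h;k:
  e0=⟨1,0,0⟩ h=>⟨1,1,1⟩ k=>⟨0,0,1⟩
  e1=⟨0,1,0⟩ h=>⟨1,1,0⟩ k=>⟨0,0,0⟩
  e2=⟨0,0,1⟩ h=>⟨1,0,0⟩ k=>⟨1,0,0⟩
  result₂ = ⟨0 0 1; 0 0 0; 1 0 0⟩
Equal? NO — does not commute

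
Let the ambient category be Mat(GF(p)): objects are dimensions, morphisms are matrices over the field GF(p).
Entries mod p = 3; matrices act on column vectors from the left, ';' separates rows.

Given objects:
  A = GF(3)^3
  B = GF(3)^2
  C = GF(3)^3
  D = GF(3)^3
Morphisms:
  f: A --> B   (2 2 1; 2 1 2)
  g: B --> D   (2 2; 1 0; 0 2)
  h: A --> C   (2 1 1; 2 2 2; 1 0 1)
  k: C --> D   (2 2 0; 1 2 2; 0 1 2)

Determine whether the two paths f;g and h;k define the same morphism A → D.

1) trace f;g:
  e0=⟨1,0,0⟩ f-->⟨2,2⟩ g-->⟨2,2,1⟩
  e1=⟨0,1,0⟩ f-->⟨2,1⟩ g-->⟨0,2,2⟩
  e2=⟨0,0,1⟩ f-->⟨1,2⟩ g-->⟨0,1,1⟩
  result₁ = (2 0 0; 2 2 1; 1 2 1)
2) trace h;k:
  e0=⟨1,0,0⟩ h-->⟨2,2,1⟩ k-->⟨2,2,1⟩
  e1=⟨0,1,0⟩ h-->⟨1,2,0⟩ k-->⟨0,2,2⟩
  e2=⟨0,0,1⟩ h-->⟨1,2,1⟩ k-->⟨0,1,1⟩
  result₂ = (2 0 0; 2 2 1; 1 2 1)
Equal? equal; square commutes

Answer: COMMUTES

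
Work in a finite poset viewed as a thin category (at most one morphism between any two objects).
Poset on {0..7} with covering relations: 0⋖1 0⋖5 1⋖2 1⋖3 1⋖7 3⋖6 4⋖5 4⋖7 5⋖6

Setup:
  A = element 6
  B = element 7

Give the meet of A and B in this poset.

Answer: NO MEET EXISTS

Trace:
Common predecessors of 6,7: {0,1,4}
  maximal lower bounds 1 and 4 are incomparable: neither 1⊑4 nor 4⊑1
→ no greatest lower bound exists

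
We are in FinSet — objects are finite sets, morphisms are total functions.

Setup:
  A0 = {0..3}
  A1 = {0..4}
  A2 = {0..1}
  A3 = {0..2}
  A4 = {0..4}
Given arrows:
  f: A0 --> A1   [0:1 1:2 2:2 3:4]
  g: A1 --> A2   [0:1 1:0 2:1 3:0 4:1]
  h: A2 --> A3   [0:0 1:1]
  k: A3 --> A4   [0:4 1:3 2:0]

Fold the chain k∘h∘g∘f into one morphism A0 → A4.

Answer: [0:4 1:3 2:3 3:3]

Derivation:
  0 f-->1 g-->0 h-->0 k-->4
  1 f-->2 g-->1 h-->1 k-->3
  2 f-->2 g-->1 h-->1 k-->3
  3 f-->4 g-->1 h-->1 k-->3
result: [0:4 1:3 2:3 3:3]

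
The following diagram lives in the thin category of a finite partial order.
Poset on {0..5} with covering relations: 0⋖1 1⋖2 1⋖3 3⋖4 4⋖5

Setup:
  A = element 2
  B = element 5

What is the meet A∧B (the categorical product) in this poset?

Answer: A∧B = 1

Work:
{x : x<=A ∧ x<=B} = {0,1}  (A=2, B=5)
  0 <= 1
  1 <= 1
glb = 1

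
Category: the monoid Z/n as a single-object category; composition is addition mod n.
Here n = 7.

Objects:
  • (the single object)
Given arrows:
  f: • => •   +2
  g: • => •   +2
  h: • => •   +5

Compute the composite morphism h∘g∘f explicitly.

  0 +2≡2 +2≡4 +5≡2  (mod 7)
composite: +2

Answer: +2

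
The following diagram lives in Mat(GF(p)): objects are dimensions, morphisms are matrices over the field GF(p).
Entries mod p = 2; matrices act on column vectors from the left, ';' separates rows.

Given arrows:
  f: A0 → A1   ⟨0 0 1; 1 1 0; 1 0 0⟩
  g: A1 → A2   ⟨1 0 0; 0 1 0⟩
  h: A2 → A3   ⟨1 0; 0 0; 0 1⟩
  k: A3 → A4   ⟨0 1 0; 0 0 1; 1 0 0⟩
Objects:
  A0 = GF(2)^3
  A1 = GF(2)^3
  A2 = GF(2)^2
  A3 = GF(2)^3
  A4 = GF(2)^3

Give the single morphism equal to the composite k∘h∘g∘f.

Answer: ⟨0 0 0; 1 1 0; 0 0 1⟩

Work:
  e0=(1,0,0) f→(0,1,1) g→(0,1) h→(0,0,1) k→(0,1,0)
  e1=(0,1,0) f→(0,1,0) g→(0,1) h→(0,0,1) k→(0,1,0)
  e2=(0,0,1) f→(1,0,0) g→(1,0) h→(1,0,0) k→(0,0,1)
result: ⟨0 0 0; 1 1 0; 0 0 1⟩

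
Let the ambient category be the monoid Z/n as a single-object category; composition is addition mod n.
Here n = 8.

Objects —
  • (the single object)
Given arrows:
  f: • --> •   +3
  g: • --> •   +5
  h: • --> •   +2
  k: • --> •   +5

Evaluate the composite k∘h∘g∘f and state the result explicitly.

  0 +3≡3 +5≡0 +2≡2 +5≡7  (mod 8)
⟦path⟧: +7

Answer: +7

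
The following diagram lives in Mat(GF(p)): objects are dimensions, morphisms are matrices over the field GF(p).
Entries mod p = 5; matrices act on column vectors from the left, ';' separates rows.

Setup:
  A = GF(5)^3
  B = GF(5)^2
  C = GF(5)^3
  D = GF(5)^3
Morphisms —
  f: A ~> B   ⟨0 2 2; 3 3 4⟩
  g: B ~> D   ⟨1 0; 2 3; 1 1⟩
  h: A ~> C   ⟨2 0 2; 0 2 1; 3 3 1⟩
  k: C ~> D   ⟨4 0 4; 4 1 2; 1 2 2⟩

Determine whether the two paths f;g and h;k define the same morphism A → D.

Along f;g (path 1):
  e0=⟨1,0,0⟩ f~>⟨0,3⟩ g~>⟨0,4,3⟩
  e1=⟨0,1,0⟩ f~>⟨2,3⟩ g~>⟨2,3,0⟩
  e2=⟨0,0,1⟩ f~>⟨2,4⟩ g~>⟨2,1,1⟩
  ⟦path⟧₁ = ⟨0 2 2; 4 3 1; 3 0 1⟩
Along h;k (path 2):
  e0=⟨1,0,0⟩ h~>⟨2,0,3⟩ k~>⟨0,4,3⟩
  e1=⟨0,1,0⟩ h~>⟨0,2,3⟩ k~>⟨2,3,0⟩
  e2=⟨0,0,1⟩ h~>⟨2,1,1⟩ k~>⟨2,1,1⟩
  ⟦path⟧₂ = ⟨0 2 2; 4 3 1; 3 0 1⟩
Equal? equal; square commutes

Answer: COMMUTES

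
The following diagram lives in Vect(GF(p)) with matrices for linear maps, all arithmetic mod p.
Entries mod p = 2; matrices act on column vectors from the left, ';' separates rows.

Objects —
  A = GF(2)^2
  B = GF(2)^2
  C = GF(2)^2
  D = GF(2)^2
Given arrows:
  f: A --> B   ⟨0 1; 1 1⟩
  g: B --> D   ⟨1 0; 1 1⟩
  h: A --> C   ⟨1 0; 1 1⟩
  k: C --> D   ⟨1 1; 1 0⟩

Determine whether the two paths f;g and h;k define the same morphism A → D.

Along f;g (path 1):
  e0=(1,0) f-->(0,1) g-->(0,1)
  e1=(0,1) f-->(1,1) g-->(1,0)
  ⟦path⟧₁ = ⟨0 1; 1 0⟩
Along h;k (path 2):
  e0=(1,0) h-->(1,1) k-->(0,1)
  e1=(0,1) h-->(0,1) k-->(1,0)
  ⟦path⟧₂ = ⟨0 1; 1 0⟩
Equal? equal; square commutes

Answer: COMMUTES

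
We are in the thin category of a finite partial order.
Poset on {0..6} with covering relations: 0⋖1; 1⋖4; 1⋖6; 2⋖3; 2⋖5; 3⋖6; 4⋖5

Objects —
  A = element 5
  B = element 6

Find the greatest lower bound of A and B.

Lower bounds of A=5 and B=6: {0,1,2}
  maximal lower bounds 1 and 2 are incomparable: neither 1<=2 nor 2<=1
→ no greatest lower bound exists

Answer: NO MEET EXISTS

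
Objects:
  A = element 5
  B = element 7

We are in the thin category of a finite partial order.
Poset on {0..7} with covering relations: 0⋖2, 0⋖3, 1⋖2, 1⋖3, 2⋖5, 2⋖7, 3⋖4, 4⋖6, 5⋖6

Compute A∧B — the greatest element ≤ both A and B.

Answer: A∧B = 2

Trace:
Lower bounds of A=5 and B=7: {0,1,2}
  0 <= 2
  1 <= 2
  2 <= 2
glb = 2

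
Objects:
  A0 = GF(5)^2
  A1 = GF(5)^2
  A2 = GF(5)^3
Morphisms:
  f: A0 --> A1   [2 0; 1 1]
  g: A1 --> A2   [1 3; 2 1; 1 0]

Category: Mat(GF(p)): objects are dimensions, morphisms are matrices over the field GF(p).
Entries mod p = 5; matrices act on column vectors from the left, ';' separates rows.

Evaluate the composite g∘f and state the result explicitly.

Answer: [0 3; 0 1; 2 0]

Trace:
  e0=⟨1,0⟩ f-->⟨2,1⟩ g-->⟨0,0,2⟩
  e1=⟨0,1⟩ f-->⟨0,1⟩ g-->⟨3,1,0⟩
result: [0 3; 0 1; 2 0]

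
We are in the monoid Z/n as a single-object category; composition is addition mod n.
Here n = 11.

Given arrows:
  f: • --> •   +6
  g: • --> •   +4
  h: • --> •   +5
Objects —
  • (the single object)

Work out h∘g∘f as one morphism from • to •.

  0 +6≡6 +4≡10 +5≡4  (mod 11)
result: +4

Answer: +4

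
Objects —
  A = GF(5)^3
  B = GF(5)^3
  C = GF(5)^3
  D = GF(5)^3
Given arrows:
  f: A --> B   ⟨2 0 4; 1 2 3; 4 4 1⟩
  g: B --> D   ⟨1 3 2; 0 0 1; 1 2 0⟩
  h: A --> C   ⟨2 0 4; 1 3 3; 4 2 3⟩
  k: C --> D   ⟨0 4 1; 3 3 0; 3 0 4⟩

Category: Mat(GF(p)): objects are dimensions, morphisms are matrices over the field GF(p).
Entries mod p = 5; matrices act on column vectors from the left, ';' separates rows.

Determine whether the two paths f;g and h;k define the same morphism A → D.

Path 1 = f;g:
  e0=[1,0,0] f-->[2,1,4] g-->[3,4,4]
  e1=[0,1,0] f-->[0,2,4] g-->[4,4,4]
  e2=[0,0,1] f-->[4,3,1] g-->[0,1,0]
  composite₁ = ⟨3 4 0; 4 4 1; 4 4 0⟩
Path 2 = h;k:
  e0=[1,0,0] h-->[2,1,4] k-->[3,4,2]
  e1=[0,1,0] h-->[0,3,2] k-->[4,4,3]
  e2=[0,0,1] h-->[4,3,3] k-->[0,1,4]
  composite₂ = ⟨3 4 0; 4 4 1; 2 3 4⟩
Equal? distinct morphisms ✗

Answer: DOES NOT COMMUTE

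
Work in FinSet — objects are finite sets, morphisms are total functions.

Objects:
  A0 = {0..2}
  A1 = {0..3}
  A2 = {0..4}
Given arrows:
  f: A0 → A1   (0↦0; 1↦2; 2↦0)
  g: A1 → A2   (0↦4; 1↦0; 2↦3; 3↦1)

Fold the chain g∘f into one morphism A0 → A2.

  0 f→0 g→4
  1 f→2 g→3
  2 f→0 g→4
result: (0↦4; 1↦3; 2↦4)

Answer: (0↦4; 1↦3; 2↦4)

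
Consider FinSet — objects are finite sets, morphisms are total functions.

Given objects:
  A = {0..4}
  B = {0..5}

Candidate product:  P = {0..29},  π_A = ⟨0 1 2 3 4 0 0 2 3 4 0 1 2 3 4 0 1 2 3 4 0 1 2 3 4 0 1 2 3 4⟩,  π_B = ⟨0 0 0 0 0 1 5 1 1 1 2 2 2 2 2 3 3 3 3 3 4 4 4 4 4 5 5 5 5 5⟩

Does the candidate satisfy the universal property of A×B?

Answer: NOT A VALID PRODUCT — duplicate pair at indices 25,6

Derivation:
|A|·|B| = 5·6 = 30;  |P| = 30
Check the pairing map k ↦ (π_A(k), π_B(k)):
  0 : (0,0)
  1 : (1,0)
  2 : (2,0)
  3 : (3,0)
  4 : (4,0)
  5 : (0,1)
  6 : (0,5)
  7 : (2,1)
  8 : (3,1)
  9 : (4,1)
  10 : (0,2)
  11 : (1,2)
  12 : (2,2)
  13 : (3,2)
  14 : (4,2)
  15 : (0,3)
  16 : (1,3)
  17 : (2,3)
  18 : (3,3)
  19 : (4,3)
  20 : (0,4)
  21 : (1,4)
  22 : (2,4)
  23 : (3,4)
  24 : (4,4)
  25 : (0,5)  ✗ repeats pair of k=6
  26 : (1,5)
  27 : (2,5)
  28 : (3,5)
  29 : (4,5)
distinct pairs in image: 29 / 30 needed
  → (0,5) hit at k=6 and k=25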